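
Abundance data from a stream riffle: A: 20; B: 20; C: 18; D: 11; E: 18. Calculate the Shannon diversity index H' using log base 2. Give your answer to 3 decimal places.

2.293

Total N = 20+20+18+11+18 = 87, so the proportions are 0.22989, 0.22989, 0.2069, 0.12644, 0.2069 (working shown to 5 dp, full precision carried).
Each pᵢ log₂ pᵢ term: 0.22989×(-2.12102)=-0.48759, 0.22989×(-2.12102)=-0.48759, 0.2069×(-2.27302)=-0.47028, 0.12644×(-2.98351)=-0.37723, 0.2069×(-2.27302)=-0.47028.
Sum = -2.29296, so H' = 2.293.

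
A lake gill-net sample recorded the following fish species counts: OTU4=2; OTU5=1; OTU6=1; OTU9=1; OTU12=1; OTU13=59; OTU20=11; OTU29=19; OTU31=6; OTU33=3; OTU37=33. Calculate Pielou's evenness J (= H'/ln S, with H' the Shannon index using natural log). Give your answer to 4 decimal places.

0.6707

Total N = 2+1+1+1+1+59+11+19+6+3+33 = 137, so the proportions are 0.014599, 0.007299, 0.007299, 0.007299, 0.007299, 0.430657, 0.080292, 0.138686, 0.043796, 0.021898, 0.240876 (working shown to 6 dp, full precision carried).
H' = −Σ pᵢ ln pᵢ = −((-0.061706) + (-0.035912) + (-0.035912) + (-0.035912) + (-0.035912) + (-0.362804) + (-0.202503) + (-0.273980) + (-0.137002) + (-0.083680) + (-0.342880)) = 1.608205.
With S = 11 species, ln S = 2.397895, so J = 1.608205/2.397895 = 0.670673, i.e. 0.6707 to 4 decimal places.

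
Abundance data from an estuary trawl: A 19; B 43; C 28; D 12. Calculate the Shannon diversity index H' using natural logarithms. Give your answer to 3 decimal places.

Total N = 19+43+28+12 = 102, so the proportions are 0.18627, 0.42157, 0.27451, 0.11765 (working shown to 5 dp, full precision carried).
Each pᵢ ln pᵢ term: 0.18627×(-1.68053)=-0.31304, 0.42157×(-0.86377)=-0.36414, 0.27451×(-1.29277)=-0.35488, 0.11765×(-2.14007)=-0.25177.
Sum = -1.28383, so H' = 1.284.

1.284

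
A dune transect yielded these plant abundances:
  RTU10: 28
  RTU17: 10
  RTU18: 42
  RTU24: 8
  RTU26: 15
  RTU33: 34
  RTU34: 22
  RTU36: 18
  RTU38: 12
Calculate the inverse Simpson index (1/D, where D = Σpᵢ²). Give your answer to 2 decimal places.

7.08

Total N = 28+10+42+8+15+34+22+18+12 = 189, so the proportions are 0.148148, 0.05291, 0.222222, 0.042328, 0.079365, 0.179894, 0.116402, 0.095238, 0.063492 (working shown to 6 dp, full precision carried).
D = 0.148148² + 0.05291² + 0.222222² + 0.042328² + 0.079365² + 0.179894² + 0.116402² + 0.095238² + 0.063492² = 0.021948 + 0.002799 + 0.049383 + 0.001792 + 0.006299 + 0.032362 + 0.013549 + 0.009070 + 0.004031 = 0.141233.
So 1/D = 7.0805, i.e. 7.08 to 2 decimal places.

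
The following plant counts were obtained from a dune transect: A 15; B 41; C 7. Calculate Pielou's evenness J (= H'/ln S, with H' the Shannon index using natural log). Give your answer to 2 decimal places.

0.79

Total N = 15+41+7 = 63, so the proportions are 0.2381, 0.6508, 0.1111 (working shown to 4 dp, full precision carried).
H' = −Σ pᵢ ln pᵢ = −((-0.3417) + (-0.2796) + (-0.2441)) = 0.8654.
With S = 3 species, ln S = 1.0986, so J = 0.8654/1.0986 = 0.7877, i.e. 0.79 to 2 decimal places.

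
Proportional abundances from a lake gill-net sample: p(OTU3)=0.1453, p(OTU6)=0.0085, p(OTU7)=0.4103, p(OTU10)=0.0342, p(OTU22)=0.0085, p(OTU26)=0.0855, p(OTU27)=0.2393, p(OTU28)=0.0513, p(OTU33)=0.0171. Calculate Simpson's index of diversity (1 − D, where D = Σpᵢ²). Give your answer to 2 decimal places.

D = 0.1453² + 0.0085² + 0.4103² + 0.0342² + 0.0085² + 0.0855² + 0.2393² + 0.0513² + 0.0171² = 0.0211 + 0.0001 + 0.1683 + 0.0012 + 0.0001 + 0.0073 + 0.0573 + 0.0026 + 0.0003 = 0.2583 (working shown to 4 dp, full precision carried).
So 1 − D = 0.7417, i.e. 0.74 to 2 decimal places.

0.74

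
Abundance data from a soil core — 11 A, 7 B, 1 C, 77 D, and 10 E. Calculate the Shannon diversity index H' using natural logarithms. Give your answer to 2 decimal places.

0.91

Total N = 11+7+1+77+10 = 106, so the proportions are 0.1038, 0.066, 0.0094, 0.7264, 0.0943 (working shown to 4 dp, full precision carried).
Each pᵢ ln pᵢ term: 0.1038×(-2.2655)=-0.2351, 0.066×(-2.7175)=-0.1795, 0.0094×(-4.6634)=-0.0440, 0.7264×(-0.3196)=-0.2322, 0.0943×(-2.3609)=-0.2227.
Sum = -0.9135, so H' = 0.91.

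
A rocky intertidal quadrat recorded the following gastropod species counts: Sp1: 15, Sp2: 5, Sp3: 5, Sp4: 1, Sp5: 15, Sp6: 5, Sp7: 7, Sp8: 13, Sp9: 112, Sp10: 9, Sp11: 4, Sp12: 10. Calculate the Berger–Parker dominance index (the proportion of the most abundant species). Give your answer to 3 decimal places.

Total N = 15+5+5+1+15+5+7+13+112+9+4+10 = 201, so the proportions are 0.07463, 0.02488, 0.02488, 0.00498, 0.07463, 0.02488, 0.03483, 0.06468, 0.55721, 0.04478, 0.0199, 0.04975 (working shown to 5 dp, full precision carried).
The largest proportion is 0.55721, i.e. d = 0.557 to 3 decimal places.

0.557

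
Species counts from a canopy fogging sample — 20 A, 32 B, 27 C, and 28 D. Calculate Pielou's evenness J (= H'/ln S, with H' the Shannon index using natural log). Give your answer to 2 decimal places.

Total N = 20+32+27+28 = 107, so the proportions are 0.1869, 0.2991, 0.2523, 0.2617 (working shown to 4 dp, full precision carried).
H' = −Σ pᵢ ln pᵢ = −((-0.3135) + (-0.3610) + (-0.3475) + (-0.3508)) = 1.3728.
With S = 4 species, ln S = 1.3863, so J = 1.3728/1.3863 = 0.9902, i.e. 0.99 to 2 decimal places.

0.99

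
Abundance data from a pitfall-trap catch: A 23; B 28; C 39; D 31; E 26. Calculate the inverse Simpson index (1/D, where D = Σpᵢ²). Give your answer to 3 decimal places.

4.833

Total N = 23+28+39+31+26 = 147, so the proportions are 0.1564626, 0.1904762, 0.2653061, 0.2108844, 0.1768707 (working shown to 7 dp, full precision carried).
D = 0.1564626² + 0.1904762² + 0.2653061² + 0.2108844² + 0.1768707² = 0.0244805 + 0.0362812 + 0.0703873 + 0.0444722 + 0.0312833 = 0.2069045.
So 1/D = 4.83315, i.e. 4.833 to 3 decimal places.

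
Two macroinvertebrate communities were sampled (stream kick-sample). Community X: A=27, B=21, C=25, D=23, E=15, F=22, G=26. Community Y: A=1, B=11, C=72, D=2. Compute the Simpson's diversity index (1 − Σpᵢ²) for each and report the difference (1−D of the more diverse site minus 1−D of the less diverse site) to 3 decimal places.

0.571

Community X: N=159, proportions 0.169811, 0.132075, 0.157233, 0.144654, 0.09434, 0.138365, 0.163522, giving 1−D = 0.853289 (working shown to 6 dp, full precision carried).
Community Y: N=86, proportions 0.011628, 0.127907, 0.837209, 0.023256, giving 1−D = 0.282044.
Difference = |0.853289 − 0.282044| = 0.571245, i.e. 0.571 to 3 decimal places.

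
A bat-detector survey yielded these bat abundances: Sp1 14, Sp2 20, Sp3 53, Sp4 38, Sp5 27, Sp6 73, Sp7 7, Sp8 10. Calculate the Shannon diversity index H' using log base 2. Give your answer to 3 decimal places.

2.647

Total N = 14+20+53+38+27+73+7+10 = 242, so the proportions are 0.05785, 0.08264, 0.21901, 0.15702, 0.11157, 0.30165, 0.02893, 0.04132 (working shown to 5 dp, full precision carried).
Each pᵢ log₂ pᵢ term: 0.05785×(-4.11151)=-0.23786, 0.08264×(-3.59694)=-0.29727, 0.21901×(-2.19094)=-0.47983, 0.15702×(-2.67094)=-0.41940, 0.11157×(-3.16398)=-0.35301, 0.30165×(-1.72904)=-0.52157, 0.02893×(-5.11151)=-0.14785, 0.04132×(-4.59694)=-0.18996.
Sum = -2.64675, so H' = 2.647.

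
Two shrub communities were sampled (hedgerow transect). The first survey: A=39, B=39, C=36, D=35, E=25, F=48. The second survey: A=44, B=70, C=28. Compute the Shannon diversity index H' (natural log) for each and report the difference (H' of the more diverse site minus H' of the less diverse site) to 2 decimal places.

The first survey: N=222, proportions 0.17568, 0.17568, 0.16216, 0.15766, 0.11261, 0.21622, giving H' = 1.77434 (working shown to 5 dp, full precision carried).
The second survey: N=142, proportions 0.30986, 0.49296, 0.19718, giving H' = 1.03188.
Difference = |1.77434 − 1.03188| = 0.74246, i.e. 0.74 to 2 decimal places.

0.74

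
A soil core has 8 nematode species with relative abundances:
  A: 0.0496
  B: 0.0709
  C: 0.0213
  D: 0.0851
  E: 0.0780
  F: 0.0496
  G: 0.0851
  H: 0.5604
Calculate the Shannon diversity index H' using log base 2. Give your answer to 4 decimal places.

2.1791

Each pᵢ log₂ pᵢ term (working shown to 6 dp, full precision carried): 0.0496×(-4.333516)=-0.214942, 0.0709×(-3.818071)=-0.270701, 0.0213×(-5.553003)=-0.118279, 0.0851×(-3.554697)=-0.302505, 0.078×(-3.680382)=-0.287070, 0.0496×(-4.333516)=-0.214942, 0.0851×(-3.554697)=-0.302505, 0.5604×(-0.835471)=-0.468198.
Sum = -2.179142, so H' = 2.1791.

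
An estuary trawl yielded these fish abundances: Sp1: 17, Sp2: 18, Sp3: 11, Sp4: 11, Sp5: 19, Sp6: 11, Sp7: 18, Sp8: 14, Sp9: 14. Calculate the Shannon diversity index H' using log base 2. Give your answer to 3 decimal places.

Total N = 17+18+11+11+19+11+18+14+14 = 133, so the proportions are 0.12782, 0.13534, 0.08271, 0.08271, 0.14286, 0.08271, 0.13534, 0.10526, 0.10526 (working shown to 5 dp, full precision carried).
Each pᵢ log₂ pᵢ term: 0.12782×(-2.96782)=-0.37935, 0.13534×(-2.88536)=-0.39050, 0.08271×(-3.59585)=-0.29740, 0.08271×(-3.59585)=-0.29740, 0.14286×(-2.80735)=-0.40105, 0.08271×(-3.59585)=-0.29740, 0.13534×(-2.88536)=-0.39050, 0.10526×(-3.24793)=-0.34189, 0.10526×(-3.24793)=-0.34189.
Sum = -3.13737, so H' = 3.137.

3.137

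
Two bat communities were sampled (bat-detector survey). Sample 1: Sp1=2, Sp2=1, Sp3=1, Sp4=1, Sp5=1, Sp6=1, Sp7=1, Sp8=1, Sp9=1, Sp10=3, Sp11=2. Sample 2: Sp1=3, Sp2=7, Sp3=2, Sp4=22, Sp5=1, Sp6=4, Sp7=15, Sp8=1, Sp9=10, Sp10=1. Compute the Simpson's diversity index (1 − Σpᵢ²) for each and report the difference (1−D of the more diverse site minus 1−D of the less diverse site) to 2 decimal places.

0.09

Sample 1: N=15, proportions 0.1333, 0.0667, 0.0667, 0.0667, 0.0667, 0.0667, 0.0667, 0.0667, 0.0667, 0.2, 0.1333, giving 1−D = 0.8889 (working shown to 4 dp, full precision carried).
Sample 2: N=66, proportions 0.0455, 0.1061, 0.0303, 0.3333, 0.0152, 0.0606, 0.2273, 0.0152, 0.1515, 0.0152, giving 1−D = 0.7957.
Difference = |0.8889 − 0.7957| = 0.0932, i.e. 0.09 to 2 decimal places.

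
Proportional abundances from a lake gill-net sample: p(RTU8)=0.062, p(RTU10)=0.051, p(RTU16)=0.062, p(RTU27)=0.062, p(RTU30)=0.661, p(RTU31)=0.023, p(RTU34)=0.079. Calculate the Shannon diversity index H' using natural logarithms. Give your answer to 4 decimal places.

1.2299

Each pᵢ ln pᵢ term (working shown to 6 dp, full precision carried): 0.062×(-2.780621)=-0.172398, 0.051×(-2.975930)=-0.151772, 0.062×(-2.780621)=-0.172398, 0.062×(-2.780621)=-0.172398, 0.661×(-0.414001)=-0.273655, 0.023×(-3.772261)=-0.086762, 0.079×(-2.538307)=-0.200526.
Sum = -1.229911, so H' = 1.2299.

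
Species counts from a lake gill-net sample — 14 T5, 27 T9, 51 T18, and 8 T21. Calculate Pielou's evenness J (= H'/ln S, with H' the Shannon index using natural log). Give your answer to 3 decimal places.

Total N = 14+27+51+8 = 100, so the proportions are 0.14, 0.27, 0.51, 0.08 (working shown to 5 dp, full precision carried).
H' = −Σ pᵢ ln pᵢ = −((-0.27526) + (-0.35352) + (-0.34341) + (-0.20206)) = 1.17424.
With S = 4 species, ln S = 1.38629, so J = 1.17424/1.38629 = 0.84703, i.e. 0.847 to 3 decimal places.

0.847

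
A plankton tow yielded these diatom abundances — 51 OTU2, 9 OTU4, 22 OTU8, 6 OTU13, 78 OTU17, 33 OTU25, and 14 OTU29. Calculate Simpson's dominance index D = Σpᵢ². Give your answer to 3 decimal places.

Total N = 51+9+22+6+78+33+14 = 213, so the proportions are 0.23944, 0.04225, 0.10329, 0.02817, 0.3662, 0.15493, 0.06573 (working shown to 5 dp, full precision carried).
D = 0.23944² + 0.04225² + 0.10329² + 0.02817² + 0.3662² + 0.15493² + 0.06573² = 0.05733 + 0.00179 + 0.01067 + 0.00079 + 0.13410 + 0.02400 + 0.00432 = 0.23300.
To 3 decimal places, D = 0.233.

0.233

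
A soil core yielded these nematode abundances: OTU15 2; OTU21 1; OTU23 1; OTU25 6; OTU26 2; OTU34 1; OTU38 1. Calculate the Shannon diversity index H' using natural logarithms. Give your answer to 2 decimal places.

Total N = 2+1+1+6+2+1+1 = 14, so the proportions are 0.1429, 0.0714, 0.0714, 0.4286, 0.1429, 0.0714, 0.0714 (working shown to 4 dp, full precision carried).
Each pᵢ ln pᵢ term: 0.1429×(-1.9459)=-0.2780, 0.0714×(-2.6391)=-0.1885, 0.0714×(-2.6391)=-0.1885, 0.4286×(-0.8473)=-0.3631, 0.1429×(-1.9459)=-0.2780, 0.0714×(-2.6391)=-0.1885, 0.0714×(-2.6391)=-0.1885.
Sum = -1.6731, so H' = 1.67.

1.67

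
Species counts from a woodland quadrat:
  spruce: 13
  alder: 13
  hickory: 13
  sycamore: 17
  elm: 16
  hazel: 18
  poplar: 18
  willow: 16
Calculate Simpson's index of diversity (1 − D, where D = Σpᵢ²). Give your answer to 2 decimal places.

Total N = 13+13+13+17+16+18+18+16 = 124, so the proportions are 0.1048, 0.1048, 0.1048, 0.1371, 0.129, 0.1452, 0.1452, 0.129 (working shown to 4 dp, full precision carried).
D = 0.1048² + 0.1048² + 0.1048² + 0.1371² + 0.129² + 0.1452² + 0.1452² + 0.129² = 0.0110 + 0.0110 + 0.0110 + 0.0188 + 0.0166 + 0.0211 + 0.0211 + 0.0166 = 0.1272.
So 1 − D = 0.8728, i.e. 0.87 to 2 decimal places.

0.87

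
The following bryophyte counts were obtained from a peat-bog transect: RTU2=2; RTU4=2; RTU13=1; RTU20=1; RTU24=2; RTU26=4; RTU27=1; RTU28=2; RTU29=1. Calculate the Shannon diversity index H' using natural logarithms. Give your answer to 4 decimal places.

2.0794

Total N = 2+2+1+1+2+4+1+2+1 = 16, so the proportions are 0.125, 0.125, 0.0625, 0.0625, 0.125, 0.25, 0.0625, 0.125, 0.0625 (working shown to 6 dp, full precision carried).
Each pᵢ ln pᵢ term: 0.125×(-2.079442)=-0.259930, 0.125×(-2.079442)=-0.259930, 0.0625×(-2.772589)=-0.173287, 0.0625×(-2.772589)=-0.173287, 0.125×(-2.079442)=-0.259930, 0.25×(-1.386294)=-0.346574, 0.0625×(-2.772589)=-0.173287, 0.125×(-2.079442)=-0.259930, 0.0625×(-2.772589)=-0.173287.
Sum = -2.079442, so H' = 2.0794.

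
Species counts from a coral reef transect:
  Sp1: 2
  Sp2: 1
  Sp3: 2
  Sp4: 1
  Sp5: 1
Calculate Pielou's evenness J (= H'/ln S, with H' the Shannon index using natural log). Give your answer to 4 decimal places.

0.9630

Total N = 2+1+2+1+1 = 7, so the proportions are 0.285714, 0.142857, 0.285714, 0.142857, 0.142857 (working shown to 6 dp, full precision carried).
H' = −Σ pᵢ ln pᵢ = −((-0.357932) + (-0.277987) + (-0.357932) + (-0.277987) + (-0.277987)) = 1.549826.
With S = 5 species, ln S = 1.609438, so J = 1.549826/1.609438 = 0.962961, i.e. 0.9630 to 4 decimal places.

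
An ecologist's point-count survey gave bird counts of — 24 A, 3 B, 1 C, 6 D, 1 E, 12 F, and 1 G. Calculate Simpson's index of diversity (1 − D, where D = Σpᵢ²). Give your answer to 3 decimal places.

Total N = 24+3+1+6+1+12+1 = 48, so the proportions are 0.5, 0.0625, 0.02083, 0.125, 0.02083, 0.25, 0.02083 (working shown to 5 dp, full precision carried).
D = 0.5² + 0.0625² + 0.02083² + 0.125² + 0.02083² + 0.25² + 0.02083² = 0.25000 + 0.00391 + 0.00043 + 0.01562 + 0.00043 + 0.06250 + 0.00043 = 0.33333.
So 1 − D = 0.66667, i.e. 0.667 to 3 decimal places.

0.667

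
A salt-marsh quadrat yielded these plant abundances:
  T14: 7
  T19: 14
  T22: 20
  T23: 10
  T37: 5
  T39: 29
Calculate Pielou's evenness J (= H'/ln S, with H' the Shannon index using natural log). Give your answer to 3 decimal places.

Total N = 7+14+20+10+5+29 = 85, so the proportions are 0.08235, 0.16471, 0.23529, 0.11765, 0.05882, 0.34118 (working shown to 5 dp, full precision carried).
H' = −Σ pᵢ ln pᵢ = −((-0.20561) + (-0.29706) + (-0.34045) + (-0.25177) + (-0.16666) + (-0.36689)) = 1.62845.
With S = 6 species, ln S = 1.79176, so J = 1.62845/1.79176 = 0.90885, i.e. 0.909 to 3 decimal places.

0.909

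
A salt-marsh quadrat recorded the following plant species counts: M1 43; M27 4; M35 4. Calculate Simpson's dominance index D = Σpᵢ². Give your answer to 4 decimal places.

Total N = 43+4+4 = 51, so the proportions are 0.843137, 0.078431, 0.078431 (working shown to 6 dp, full precision carried).
D = 0.843137² + 0.078431² + 0.078431² = 0.710880 + 0.006151 + 0.006151 = 0.723183.
To 4 decimal places, D = 0.7232.

0.7232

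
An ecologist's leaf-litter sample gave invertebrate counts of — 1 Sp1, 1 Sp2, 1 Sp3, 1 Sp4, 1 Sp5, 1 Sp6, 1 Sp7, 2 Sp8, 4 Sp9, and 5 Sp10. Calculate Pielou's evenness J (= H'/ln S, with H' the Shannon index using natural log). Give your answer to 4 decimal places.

0.8939

Total N = 1+1+1+1+1+1+1+2+4+5 = 18, so the proportions are 0.055556, 0.055556, 0.055556, 0.055556, 0.055556, 0.055556, 0.055556, 0.111111, 0.222222, 0.277778 (working shown to 6 dp, full precision carried).
H' = −Σ pᵢ ln pᵢ = −((-0.160576) + (-0.160576) + (-0.160576) + (-0.160576) + (-0.160576) + (-0.160576) + (-0.160576) + (-0.244136) + (-0.334239) + (-0.355815)) = 2.058224.
With S = 10 species, ln S = 2.302585, so J = 2.058224/2.302585 = 0.893875, i.e. 0.8939 to 4 decimal places.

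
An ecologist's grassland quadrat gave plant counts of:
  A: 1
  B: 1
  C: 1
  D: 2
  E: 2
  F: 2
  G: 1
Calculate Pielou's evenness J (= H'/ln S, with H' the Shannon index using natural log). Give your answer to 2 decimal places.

Total N = 1+1+1+2+2+2+1 = 10, so the proportions are 0.1, 0.1, 0.1, 0.2, 0.2, 0.2, 0.1 (working shown to 4 dp, full precision carried).
H' = −Σ pᵢ ln pᵢ = −((-0.2303) + (-0.2303) + (-0.2303) + (-0.3219) + (-0.3219) + (-0.3219) + (-0.2303)) = 1.8867.
With S = 7 species, ln S = 1.9459, so J = 1.8867/1.9459 = 0.9696, i.e. 0.97 to 2 decimal places.

0.97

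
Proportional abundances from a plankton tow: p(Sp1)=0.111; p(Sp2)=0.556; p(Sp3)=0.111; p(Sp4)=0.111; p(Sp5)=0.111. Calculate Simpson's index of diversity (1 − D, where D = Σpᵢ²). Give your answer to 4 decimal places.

0.6416

D = 0.111² + 0.556² + 0.111² + 0.111² + 0.111² = 0.012321 + 0.309136 + 0.012321 + 0.012321 + 0.012321 = 0.358420 (working shown to 6 dp, full precision carried).
So 1 − D = 0.641580, i.e. 0.6416 to 4 decimal places.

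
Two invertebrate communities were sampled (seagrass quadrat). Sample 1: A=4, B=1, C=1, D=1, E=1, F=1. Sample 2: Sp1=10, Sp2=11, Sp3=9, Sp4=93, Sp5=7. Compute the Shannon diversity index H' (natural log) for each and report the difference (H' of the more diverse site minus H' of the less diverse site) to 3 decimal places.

0.593

Sample 1: N=9, proportions 0.44444444, 0.11111111, 0.11111111, 0.11111111, 0.11111111, 0.11111111, giving H' = 1.58109375 (working shown to 8 dp, full precision carried).
Sample 2: N=130, proportions 0.07692308, 0.08461538, 0.06923077, 0.71538462, 0.05384615, giving H' = 0.98806642.
Difference = |1.58109375 − 0.98806642| = 0.59302733, i.e. 0.593 to 3 decimal places.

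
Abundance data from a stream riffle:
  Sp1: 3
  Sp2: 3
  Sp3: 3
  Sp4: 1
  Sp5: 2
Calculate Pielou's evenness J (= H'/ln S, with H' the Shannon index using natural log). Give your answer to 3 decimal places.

Total N = 3+3+3+1+2 = 12, so the proportions are 0.25, 0.25, 0.25, 0.08333, 0.16667 (working shown to 5 dp, full precision carried).
H' = −Σ pᵢ ln pᵢ = −((-0.34657) + (-0.34657) + (-0.34657) + (-0.20708) + (-0.29863)) = 1.54542.
With S = 5 species, ln S = 1.60944, so J = 1.54542/1.60944 = 0.96023, i.e. 0.960 to 3 decimal places.

0.960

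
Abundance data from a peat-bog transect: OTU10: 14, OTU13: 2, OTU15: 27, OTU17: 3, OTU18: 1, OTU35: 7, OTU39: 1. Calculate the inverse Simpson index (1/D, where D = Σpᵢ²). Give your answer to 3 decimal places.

Total N = 14+2+27+3+1+7+1 = 55, so the proportions are 0.254545, 0.036364, 0.490909, 0.054545, 0.018182, 0.127273, 0.018182 (working shown to 6 dp, full precision carried).
D = 0.254545² + 0.036364² + 0.490909² + 0.054545² + 0.018182² + 0.127273² + 0.018182² = 0.064793 + 0.001322 + 0.240992 + 0.002975 + 0.000331 + 0.016198 + 0.000331 = 0.326942.
So 1/D = 3.05865, i.e. 3.059 to 3 decimal places.

3.059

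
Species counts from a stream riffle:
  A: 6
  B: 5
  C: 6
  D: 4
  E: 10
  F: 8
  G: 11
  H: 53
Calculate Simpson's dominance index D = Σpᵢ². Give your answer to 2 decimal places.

Total N = 6+5+6+4+10+8+11+53 = 103, so the proportions are 0.0583, 0.0485, 0.0583, 0.0388, 0.0971, 0.0777, 0.1068, 0.5146 (working shown to 4 dp, full precision carried).
D = 0.0583² + 0.0485² + 0.0583² + 0.0388² + 0.0971² + 0.0777² + 0.1068² + 0.5146² = 0.0034 + 0.0024 + 0.0034 + 0.0015 + 0.0094 + 0.0060 + 0.0114 + 0.2648 = 0.3023.
To 2 decimal places, D = 0.30.

0.30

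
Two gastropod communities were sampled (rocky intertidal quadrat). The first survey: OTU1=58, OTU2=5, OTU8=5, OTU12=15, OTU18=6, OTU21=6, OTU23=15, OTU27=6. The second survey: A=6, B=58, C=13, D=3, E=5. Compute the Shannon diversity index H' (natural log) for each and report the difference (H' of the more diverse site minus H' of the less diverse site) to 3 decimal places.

0.586

The first survey: N=116, proportions 0.5, 0.043103448, 0.043103448, 0.129310345, 0.051724138, 0.051724138, 0.129310345, 0.051724138, giving H' = 1.606234586 (working shown to 9 dp, full precision carried).
The second survey: N=85, proportions 0.070588235, 0.682352941, 0.152941176, 0.035294118, 0.058823529, giving H' = 1.019785145.
Difference = |1.606234586 − 1.019785145| = 0.586449441, i.e. 0.586 to 3 decimal places.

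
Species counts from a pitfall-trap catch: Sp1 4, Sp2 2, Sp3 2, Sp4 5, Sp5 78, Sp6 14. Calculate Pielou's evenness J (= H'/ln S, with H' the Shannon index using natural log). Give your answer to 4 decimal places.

0.5078

Total N = 4+2+2+5+78+14 = 105, so the proportions are 0.038095, 0.019048, 0.019048, 0.047619, 0.742857, 0.133333 (working shown to 6 dp, full precision carried).
H' = −Σ pᵢ ln pᵢ = −((-0.124483) + (-0.075444) + (-0.075444) + (-0.144977) + (-0.220815) + (-0.268654)) = 0.909817.
With S = 6 species, ln S = 1.791759, so J = 0.909817/1.791759 = 0.507779, i.e. 0.5078 to 4 decimal places.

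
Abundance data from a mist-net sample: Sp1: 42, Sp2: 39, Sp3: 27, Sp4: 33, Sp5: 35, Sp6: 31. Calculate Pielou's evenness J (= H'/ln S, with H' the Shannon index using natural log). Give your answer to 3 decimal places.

0.994

Total N = 42+39+27+33+35+31 = 207, so the proportions are 0.2029, 0.18841, 0.13043, 0.15942, 0.16908, 0.14976 (working shown to 5 dp, full precision carried).
H' = −Σ pᵢ ln pᵢ = −((-0.32363) + (-0.31448) + (-0.26568) + (-0.29273) + (-0.30052) + (-0.28435)) = 1.78139.
With S = 6 species, ln S = 1.79176, so J = 1.78139/1.79176 = 0.99422, i.e. 0.994 to 3 decimal places.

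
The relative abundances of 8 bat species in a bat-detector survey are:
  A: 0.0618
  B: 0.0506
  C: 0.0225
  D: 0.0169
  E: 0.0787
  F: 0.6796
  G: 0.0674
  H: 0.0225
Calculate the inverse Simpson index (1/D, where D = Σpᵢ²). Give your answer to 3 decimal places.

D = 0.0618² + 0.0506² + 0.0225² + 0.0169² + 0.0787² + 0.6796² + 0.0674² + 0.0225² = 0.003819 + 0.002560 + 0.000506 + 0.000286 + 0.006194 + 0.461856 + 0.004543 + 0.000506 = 0.480270 (working shown to 6 dp, full precision carried).
So 1/D = 2.08216, i.e. 2.082 to 3 decimal places.

2.082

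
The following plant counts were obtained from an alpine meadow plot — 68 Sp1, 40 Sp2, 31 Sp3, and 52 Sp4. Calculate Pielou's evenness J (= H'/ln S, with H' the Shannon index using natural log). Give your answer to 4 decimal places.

0.9698

Total N = 68+40+31+52 = 191, so the proportions are 0.356021, 0.209424, 0.162304, 0.272251 (working shown to 6 dp, full precision carried).
H' = −Σ pᵢ ln pᵢ = −((-0.367686) + (-0.327412) + (-0.295115) + (-0.354207)) = 1.344420.
With S = 4 species, ln S = 1.386294, so J = 1.344420/1.386294 = 0.969794, i.e. 0.9698 to 4 decimal places.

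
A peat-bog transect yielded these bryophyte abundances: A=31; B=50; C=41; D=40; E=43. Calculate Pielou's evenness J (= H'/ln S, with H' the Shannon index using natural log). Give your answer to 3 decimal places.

Total N = 31+50+41+40+43 = 205, so the proportions are 0.15122, 0.2439, 0.2, 0.19512, 0.20976 (working shown to 5 dp, full precision carried).
H' = −Σ pᵢ ln pᵢ = −((-0.28566) + (-0.34414) + (-0.32189) + (-0.31885) + (-0.32760)) = 1.59814.
With S = 5 species, ln S = 1.60944, so J = 1.59814/1.60944 = 0.99298, i.e. 0.993 to 3 decimal places.

0.993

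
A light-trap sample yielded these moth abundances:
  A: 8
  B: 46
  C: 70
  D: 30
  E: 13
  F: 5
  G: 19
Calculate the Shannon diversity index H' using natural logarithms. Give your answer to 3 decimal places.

1.642

Total N = 8+46+70+30+13+5+19 = 191, so the proportions are 0.04188, 0.24084, 0.36649, 0.15707, 0.06806, 0.02618, 0.09948 (working shown to 5 dp, full precision carried).
Each pᵢ ln pᵢ term: 0.04188×(-3.17283)=-0.13289, 0.24084×(-1.42363)=-0.34286, 0.36649×(-1.00378)=-0.36788, 0.15707×(-1.85108)=-0.29074, 0.06806×(-2.68732)=-0.18291, 0.02618×(-3.64284)=-0.09536, 0.09948×(-2.30783)=-0.22958.
Sum = -1.64222, so H' = 1.642.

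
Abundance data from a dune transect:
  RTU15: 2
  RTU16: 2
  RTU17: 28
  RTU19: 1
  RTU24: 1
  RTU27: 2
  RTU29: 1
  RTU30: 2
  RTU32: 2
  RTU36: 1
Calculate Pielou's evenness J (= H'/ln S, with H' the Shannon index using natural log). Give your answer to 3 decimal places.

Total N = 2+2+28+1+1+2+1+2+2+1 = 42, so the proportions are 0.04762, 0.04762, 0.66667, 0.02381, 0.02381, 0.04762, 0.02381, 0.04762, 0.04762, 0.02381 (working shown to 5 dp, full precision carried).
H' = −Σ pᵢ ln pᵢ = −((-0.14498) + (-0.14498) + (-0.27031) + (-0.08899) + (-0.08899) + (-0.14498) + (-0.08899) + (-0.14498) + (-0.14498) + (-0.08899)) = 1.35116.
With S = 10 species, ln S = 2.30259, so J = 1.35116/2.30259 = 0.58680, i.e. 0.587 to 3 decimal places.

0.587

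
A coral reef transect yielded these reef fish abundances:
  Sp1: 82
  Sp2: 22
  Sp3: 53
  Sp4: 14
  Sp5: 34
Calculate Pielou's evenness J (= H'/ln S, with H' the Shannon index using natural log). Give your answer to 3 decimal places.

0.893

Total N = 82+22+53+14+34 = 205, so the proportions are 0.4, 0.10732, 0.25854, 0.06829, 0.16585 (working shown to 5 dp, full precision carried).
H' = −Σ pᵢ ln pᵢ = −((-0.36652) + (-0.23953) + (-0.34973) + (-0.18329) + (-0.29798)) = 1.43705.
With S = 5 species, ln S = 1.60944, so J = 1.43705/1.60944 = 0.89289, i.e. 0.893 to 3 decimal places.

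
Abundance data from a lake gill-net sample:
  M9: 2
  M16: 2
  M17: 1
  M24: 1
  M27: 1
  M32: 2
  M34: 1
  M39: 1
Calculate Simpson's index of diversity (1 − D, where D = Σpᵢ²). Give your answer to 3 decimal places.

Total N = 2+2+1+1+1+2+1+1 = 11, so the proportions are 0.18182, 0.18182, 0.09091, 0.09091, 0.09091, 0.18182, 0.09091, 0.09091 (working shown to 5 dp, full precision carried).
D = 0.18182² + 0.18182² + 0.09091² + 0.09091² + 0.09091² + 0.18182² + 0.09091² + 0.09091² = 0.03306 + 0.03306 + 0.00826 + 0.00826 + 0.00826 + 0.03306 + 0.00826 + 0.00826 = 0.14050.
So 1 − D = 0.85950, i.e. 0.860 to 3 decimal places.

0.860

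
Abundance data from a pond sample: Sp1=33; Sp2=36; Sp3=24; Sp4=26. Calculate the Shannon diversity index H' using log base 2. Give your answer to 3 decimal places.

Total N = 33+36+24+26 = 119, so the proportions are 0.27731, 0.30252, 0.20168, 0.21849 (working shown to 5 dp, full precision carried).
Each pᵢ log₂ pᵢ term: 0.27731×(-1.85042)=-0.51314, 0.30252×(-1.72489)=-0.52182, 0.20168×(-2.30986)=-0.46585, 0.21849×(-2.19438)=-0.47944.
Sum = -1.98026, so H' = 1.980.

1.980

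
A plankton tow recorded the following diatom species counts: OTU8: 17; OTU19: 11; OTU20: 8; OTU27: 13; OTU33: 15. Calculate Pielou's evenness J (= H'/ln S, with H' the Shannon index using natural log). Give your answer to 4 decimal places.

0.9808

Total N = 17+11+8+13+15 = 64, so the proportions are 0.265625, 0.171875, 0.125, 0.203125, 0.234375 (working shown to 6 dp, full precision carried).
H' = −Σ pᵢ ln pᵢ = −((-0.352131) + (-0.302670) + (-0.259930) + (-0.323768) + (-0.340039)) = 1.578538.
With S = 5 species, ln S = 1.609438, so J = 1.578538/1.609438 = 0.980801, i.e. 0.9808 to 4 decimal places.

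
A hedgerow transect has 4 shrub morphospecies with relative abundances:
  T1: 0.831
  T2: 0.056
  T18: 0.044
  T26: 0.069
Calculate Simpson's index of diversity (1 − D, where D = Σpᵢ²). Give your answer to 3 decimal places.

0.300

D = 0.831² + 0.056² + 0.044² + 0.069² = 0.69056 + 0.00314 + 0.00194 + 0.00476 = 0.70039 (working shown to 5 dp, full precision carried).
So 1 − D = 0.29961, i.e. 0.300 to 3 decimal places.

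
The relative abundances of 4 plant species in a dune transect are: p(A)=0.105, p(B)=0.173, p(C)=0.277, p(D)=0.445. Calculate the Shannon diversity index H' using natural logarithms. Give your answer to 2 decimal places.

1.26

Each pᵢ ln pᵢ term (working shown to 4 dp, full precision carried): 0.105×(-2.2538)=-0.2366, 0.173×(-1.7545)=-0.3035, 0.277×(-1.2837)=-0.3556, 0.445×(-0.8097)=-0.3603.
Sum = -1.2561, so H' = 1.26.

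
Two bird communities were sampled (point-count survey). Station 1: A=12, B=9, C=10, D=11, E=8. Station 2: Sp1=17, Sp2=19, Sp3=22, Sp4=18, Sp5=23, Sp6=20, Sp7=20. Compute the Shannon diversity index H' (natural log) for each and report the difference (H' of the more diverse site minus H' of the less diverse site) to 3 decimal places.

0.342

Station 1: N=50, proportions 0.24, 0.18, 0.2, 0.22, 0.16, giving H' = 1.59938 (working shown to 5 dp, full precision carried).
Station 2: N=139, proportions 0.1223, 0.13669, 0.15827, 0.1295, 0.16547, 0.14388, 0.14388, giving H' = 1.94106.
Difference = |1.59938 − 1.94106| = 0.34168, i.e. 0.342 to 3 decimal places.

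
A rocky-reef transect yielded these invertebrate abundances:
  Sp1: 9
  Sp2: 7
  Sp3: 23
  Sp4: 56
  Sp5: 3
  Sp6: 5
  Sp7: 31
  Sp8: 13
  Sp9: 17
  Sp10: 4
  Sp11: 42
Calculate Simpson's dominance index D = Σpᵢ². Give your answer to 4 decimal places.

0.1594

Total N = 9+7+23+56+3+5+31+13+17+4+42 = 210, so the proportions are 0.042857, 0.033333, 0.109524, 0.266667, 0.014286, 0.02381, 0.147619, 0.061905, 0.080952, 0.019048, 0.2 (working shown to 6 dp, full precision carried).
D = 0.042857² + 0.033333² + 0.109524² + 0.266667² + 0.014286² + 0.02381² + 0.147619² + 0.061905² + 0.080952² + 0.019048² + 0.2² = 0.001837 + 0.001111 + 0.011995 + 0.071111 + 0.000204 + 0.000567 + 0.021791 + 0.003832 + 0.006553 + 0.000363 + 0.040000 = 0.159365.
To 4 decimal places, D = 0.1594.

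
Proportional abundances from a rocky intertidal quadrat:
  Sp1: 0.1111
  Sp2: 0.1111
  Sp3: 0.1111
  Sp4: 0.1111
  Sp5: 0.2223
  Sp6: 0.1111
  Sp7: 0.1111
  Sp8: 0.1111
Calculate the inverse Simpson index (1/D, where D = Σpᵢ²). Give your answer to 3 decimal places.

7.363

D = 0.1111² + 0.1111² + 0.1111² + 0.1111² + 0.2223² + 0.1111² + 0.1111² + 0.1111² = 0.0123432 + 0.0123432 + 0.0123432 + 0.0123432 + 0.0494173 + 0.0123432 + 0.0123432 + 0.0123432 = 0.1358198 (working shown to 7 dp, full precision carried).
So 1/D = 7.36270, i.e. 7.363 to 3 decimal places.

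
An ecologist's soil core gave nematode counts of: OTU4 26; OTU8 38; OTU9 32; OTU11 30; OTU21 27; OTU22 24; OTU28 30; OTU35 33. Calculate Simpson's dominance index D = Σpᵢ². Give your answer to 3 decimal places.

Total N = 26+38+32+30+27+24+30+33 = 240, so the proportions are 0.10833, 0.15833, 0.13333, 0.125, 0.1125, 0.1, 0.125, 0.1375 (working shown to 5 dp, full precision carried).
D = 0.10833² + 0.15833² + 0.13333² + 0.125² + 0.1125² + 0.1² + 0.125² + 0.1375² = 0.01174 + 0.02507 + 0.01778 + 0.01562 + 0.01266 + 0.01000 + 0.01562 + 0.01891 = 0.12740.
To 3 decimal places, D = 0.127.

0.127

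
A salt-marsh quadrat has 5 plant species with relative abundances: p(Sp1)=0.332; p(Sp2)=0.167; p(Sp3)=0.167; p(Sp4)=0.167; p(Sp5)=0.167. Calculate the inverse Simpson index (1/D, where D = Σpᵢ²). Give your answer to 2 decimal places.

D = 0.332² + 0.167² + 0.167² + 0.167² + 0.167² = 0.110224 + 0.027889 + 0.027889 + 0.027889 + 0.027889 = 0.221780 (working shown to 6 dp, full precision carried).
So 1/D = 4.5090, i.e. 4.51 to 2 decimal places.

4.51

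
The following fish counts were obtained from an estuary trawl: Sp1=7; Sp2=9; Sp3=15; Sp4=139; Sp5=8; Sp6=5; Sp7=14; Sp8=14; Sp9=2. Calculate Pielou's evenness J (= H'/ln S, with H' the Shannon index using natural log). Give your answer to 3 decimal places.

Total N = 7+9+15+139+8+5+14+14+2 = 213, so the proportions are 0.03286, 0.04225, 0.07042, 0.65258, 0.03756, 0.02347, 0.06573, 0.06573, 0.00939 (working shown to 5 dp, full precision carried).
H' = −Σ pᵢ ln pᵢ = −((-0.11224) + (-0.13369) + (-0.18685) + (-0.27853) + (-0.12326) + (-0.08807) + (-0.17893) + (-0.17893) + (-0.04383)) = 1.32434.
With S = 9 species, ln S = 2.19722, so J = 1.32434/2.19722 = 0.60273, i.e. 0.603 to 3 decimal places.

0.603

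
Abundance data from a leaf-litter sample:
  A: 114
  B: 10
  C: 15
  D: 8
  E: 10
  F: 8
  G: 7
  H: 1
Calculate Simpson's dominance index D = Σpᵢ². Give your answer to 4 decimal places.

Total N = 114+10+15+8+10+8+7+1 = 173, so the proportions are 0.65896, 0.057803, 0.086705, 0.046243, 0.057803, 0.046243, 0.040462, 0.00578 (working shown to 6 dp, full precision carried).
D = 0.65896² + 0.057803² + 0.086705² + 0.046243² + 0.057803² + 0.046243² + 0.040462² + 0.00578² = 0.434228 + 0.003341 + 0.007518 + 0.002138 + 0.003341 + 0.002138 + 0.001637 + 0.000033 = 0.454375.
To 4 decimal places, D = 0.4544.

0.4544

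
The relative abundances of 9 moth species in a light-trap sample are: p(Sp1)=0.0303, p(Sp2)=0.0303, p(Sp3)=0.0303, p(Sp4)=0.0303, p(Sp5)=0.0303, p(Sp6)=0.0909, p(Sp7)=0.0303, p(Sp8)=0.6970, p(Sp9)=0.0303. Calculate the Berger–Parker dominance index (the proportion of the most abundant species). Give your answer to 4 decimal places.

0.6970

The largest proportion is 0.697, i.e. d = 0.6970 to 4 decimal places.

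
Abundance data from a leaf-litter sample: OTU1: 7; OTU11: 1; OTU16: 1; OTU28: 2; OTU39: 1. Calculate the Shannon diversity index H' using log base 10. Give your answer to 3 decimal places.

Total N = 7+1+1+2+1 = 12, so the proportions are 0.58333, 0.08333, 0.08333, 0.16667, 0.08333 (working shown to 5 dp, full precision carried).
Each pᵢ log₁₀ pᵢ term: 0.58333×(-0.23408)=-0.13655, 0.08333×(-1.07918)=-0.08993, 0.08333×(-1.07918)=-0.08993, 0.16667×(-0.77815)=-0.12969, 0.08333×(-1.07918)=-0.08993.
Sum = -0.53604, so H' = 0.536.

0.536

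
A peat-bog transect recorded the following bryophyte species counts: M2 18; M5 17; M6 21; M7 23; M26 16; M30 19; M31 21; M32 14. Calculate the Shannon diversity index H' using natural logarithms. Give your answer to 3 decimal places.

2.068

Total N = 18+17+21+23+16+19+21+14 = 149, so the proportions are 0.12081, 0.11409, 0.14094, 0.15436, 0.10738, 0.12752, 0.14094, 0.09396 (working shown to 5 dp, full precision carried).
Each pᵢ ln pᵢ term: 0.12081×(-2.11357)=-0.25533, 0.11409×(-2.17073)=-0.24767, 0.14094×(-1.95942)=-0.27616, 0.15436×(-1.86845)=-0.28842, 0.10738×(-2.23136)=-0.23961, 0.12752×(-2.05951)=-0.26262, 0.14094×(-1.95942)=-0.27616, 0.09396×(-2.36489)=-0.22220.
Sum = -2.06817, so H' = 2.068.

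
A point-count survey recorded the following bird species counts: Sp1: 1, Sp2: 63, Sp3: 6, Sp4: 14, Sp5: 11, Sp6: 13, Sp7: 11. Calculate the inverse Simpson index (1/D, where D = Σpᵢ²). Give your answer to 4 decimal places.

Total N = 1+63+6+14+11+13+11 = 119, so the proportions are 0.0084034, 0.5294118, 0.0504202, 0.1176471, 0.092437, 0.1092437, 0.092437 (working shown to 7 dp, full precision carried).
D = 0.0084034² + 0.5294118² + 0.0504202² + 0.1176471² + 0.092437² + 0.1092437² + 0.092437² = 0.0000706 + 0.2802768 + 0.0025422 + 0.0138408 + 0.0085446 + 0.0119342 + 0.0085446 = 0.3257538.
So 1/D = 3.069803, i.e. 3.0698 to 4 decimal places.

3.0698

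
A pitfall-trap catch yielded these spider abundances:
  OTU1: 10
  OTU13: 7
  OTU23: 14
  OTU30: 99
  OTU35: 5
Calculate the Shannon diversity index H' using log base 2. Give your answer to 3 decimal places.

Total N = 10+7+14+99+5 = 135, so the proportions are 0.07407, 0.05185, 0.1037, 0.73333, 0.03704 (working shown to 5 dp, full precision carried).
Each pᵢ log₂ pᵢ term: 0.07407×(-3.75489)=-0.27814, 0.05185×(-4.26946)=-0.22138, 0.1037×(-3.26946)=-0.33906, 0.73333×(-0.44746)=-0.32814, 0.03704×(-4.75489)=-0.17611.
Sum = -1.34282, so H' = 1.343.

1.343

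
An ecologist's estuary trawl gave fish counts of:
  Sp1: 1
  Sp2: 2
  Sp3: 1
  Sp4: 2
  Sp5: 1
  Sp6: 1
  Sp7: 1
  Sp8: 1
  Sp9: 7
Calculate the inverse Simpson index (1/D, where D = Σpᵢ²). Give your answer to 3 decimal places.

4.587

Total N = 1+2+1+2+1+1+1+1+7 = 17, so the proportions are 0.0588235, 0.1176471, 0.0588235, 0.1176471, 0.0588235, 0.0588235, 0.0588235, 0.0588235, 0.4117647 (working shown to 7 dp, full precision carried).
D = 0.0588235² + 0.1176471² + 0.0588235² + 0.1176471² + 0.0588235² + 0.0588235² + 0.0588235² + 0.0588235² + 0.4117647² = 0.0034602 + 0.0138408 + 0.0034602 + 0.0138408 + 0.0034602 + 0.0034602 + 0.0034602 + 0.0034602 + 0.1695502 = 0.2179931.
So 1/D = 4.58730, i.e. 4.587 to 3 decimal places.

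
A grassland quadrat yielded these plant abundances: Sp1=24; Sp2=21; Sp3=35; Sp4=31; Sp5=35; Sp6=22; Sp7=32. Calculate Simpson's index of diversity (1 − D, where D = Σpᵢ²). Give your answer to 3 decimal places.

0.852

Total N = 24+21+35+31+35+22+32 = 200, so the proportions are 0.12, 0.105, 0.175, 0.155, 0.175, 0.11, 0.16 (working shown to 5 dp, full precision carried).
D = 0.12² + 0.105² + 0.175² + 0.155² + 0.175² + 0.11² + 0.16² = 0.01440 + 0.01102 + 0.03062 + 0.02403 + 0.03062 + 0.01210 + 0.02560 = 0.14840.
So 1 − D = 0.85160, i.e. 0.852 to 3 decimal places.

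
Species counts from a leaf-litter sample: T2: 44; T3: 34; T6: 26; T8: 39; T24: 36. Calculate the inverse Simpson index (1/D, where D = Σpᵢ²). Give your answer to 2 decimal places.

4.87

Total N = 44+34+26+39+36 = 179, so the proportions are 0.24581, 0.189944, 0.145251, 0.217877, 0.201117 (working shown to 6 dp, full precision carried).
D = 0.24581² + 0.189944² + 0.145251² + 0.217877² + 0.201117² = 0.060423 + 0.036079 + 0.021098 + 0.047470 + 0.040448 = 0.205518.
So 1/D = 4.8658, i.e. 4.87 to 2 decimal places.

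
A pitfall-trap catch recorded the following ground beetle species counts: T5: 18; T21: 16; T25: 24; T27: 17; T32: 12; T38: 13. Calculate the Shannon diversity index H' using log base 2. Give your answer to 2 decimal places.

Total N = 18+16+24+17+12+13 = 100, so the proportions are 0.18, 0.16, 0.24, 0.17, 0.12, 0.13 (working shown to 4 dp, full precision carried).
Each pᵢ log₂ pᵢ term: 0.18×(-2.4739)=-0.4453, 0.16×(-2.6439)=-0.4230, 0.24×(-2.0589)=-0.4941, 0.17×(-2.5564)=-0.4346, 0.12×(-3.0589)=-0.3671, 0.13×(-2.9434)=-0.3826.
Sum = -2.5468, so H' = 2.55.

2.55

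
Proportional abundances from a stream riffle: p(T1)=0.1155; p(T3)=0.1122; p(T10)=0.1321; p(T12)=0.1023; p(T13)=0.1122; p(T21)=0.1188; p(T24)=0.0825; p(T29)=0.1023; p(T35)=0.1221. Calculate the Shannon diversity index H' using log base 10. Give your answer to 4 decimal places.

Each pᵢ log₁₀ pᵢ term (working shown to 6 dp, full precision carried): 0.1155×(-0.937418)=-0.108272, 0.1122×(-0.950007)=-0.106591, 0.1321×(-0.879097)=-0.116129, 0.1023×(-0.990124)=-0.101290, 0.1122×(-0.950007)=-0.106591, 0.1188×(-0.925184)=-0.109912, 0.0825×(-1.083546)=-0.089393, 0.1023×(-0.990124)=-0.101290, 0.1221×(-0.913284)=-0.111512.
Sum = -0.950978, so H' = 0.9510.

0.9510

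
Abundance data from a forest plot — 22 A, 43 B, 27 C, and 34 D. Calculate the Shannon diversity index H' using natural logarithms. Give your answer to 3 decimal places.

1.355

Total N = 22+43+27+34 = 126, so the proportions are 0.1746, 0.34127, 0.21429, 0.26984 (working shown to 5 dp, full precision carried).
Each pᵢ ln pᵢ term: 0.1746×(-1.74524)=-0.30472, 0.34127×(-1.07508)=-0.36689, 0.21429×(-1.54045)=-0.33010, 0.26984×(-1.30992)=-0.35347.
Sum = -1.35518, so H' = 1.355.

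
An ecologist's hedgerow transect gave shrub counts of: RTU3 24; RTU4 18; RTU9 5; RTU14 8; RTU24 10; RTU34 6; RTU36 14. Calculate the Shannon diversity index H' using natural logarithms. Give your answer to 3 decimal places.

Total N = 24+18+5+8+10+6+14 = 85, so the proportions are 0.28235, 0.21176, 0.05882, 0.09412, 0.11765, 0.07059, 0.16471 (working shown to 5 dp, full precision carried).
Each pᵢ ln pᵢ term: 0.28235×(-1.26460)=-0.35706, 0.21176×(-1.55228)=-0.32872, 0.05882×(-2.83321)=-0.16666, 0.09412×(-2.36321)=-0.22242, 0.11765×(-2.14007)=-0.25177, 0.07059×(-2.65089)=-0.18712, 0.16471×(-1.80359)=-0.29706.
Sum = -1.81082, so H' = 1.811.

1.811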